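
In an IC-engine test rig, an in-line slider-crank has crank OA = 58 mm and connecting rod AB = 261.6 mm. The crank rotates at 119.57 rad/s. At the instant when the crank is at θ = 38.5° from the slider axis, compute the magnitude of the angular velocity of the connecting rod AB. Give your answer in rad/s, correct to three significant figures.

ω = 119.6 rad/s
The rod makes angle φ with the slider axis where L sinφ = r sinθ; differentiating, L cosφ·φ̇ = r ω cosθ.
L cosφ = √(L² − r² sin²θ) = 0.2591 m.
|ω_rod| = r ω |cosθ| / √(L² − r² sin²θ) = 0.058·119.6·0.78261/0.2591 = 20.948 rad/s.

20.9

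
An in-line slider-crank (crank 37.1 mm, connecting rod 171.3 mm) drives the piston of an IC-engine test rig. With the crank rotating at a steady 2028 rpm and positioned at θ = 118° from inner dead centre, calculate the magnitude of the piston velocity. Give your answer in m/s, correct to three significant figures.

6.24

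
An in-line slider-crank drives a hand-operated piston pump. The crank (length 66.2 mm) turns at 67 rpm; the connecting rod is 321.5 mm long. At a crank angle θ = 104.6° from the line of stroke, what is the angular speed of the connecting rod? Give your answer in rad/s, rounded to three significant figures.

ω = 7.016 rad/s (converted from 67 rpm).
The rod makes angle φ with the slider axis where L sinφ = r sinθ; differentiating, L cosφ·φ̇ = r ω cosθ.
L cosφ = √(L² − r² sin²θ) = 0.31505 m.
|ω_rod| = r ω |cosθ| / √(L² − r² sin²θ) = 0.0662·7.016·0.25207/0.31505 = 0.37162 rad/s.

0.372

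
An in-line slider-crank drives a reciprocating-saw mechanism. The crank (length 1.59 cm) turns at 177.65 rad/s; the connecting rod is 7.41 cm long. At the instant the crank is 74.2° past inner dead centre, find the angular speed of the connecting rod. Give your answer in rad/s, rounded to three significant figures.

ω = 177.7 rad/s
The rod makes angle φ with the slider axis where L sinφ = r sinθ; differentiating, L cosφ·φ̇ = r ω cosθ.
L cosφ = √(L² − r² sin²θ) = 0.072503 m.
|ω_rod| = r ω |cosθ| / √(L² − r² sin²θ) = 0.0159·177.7·0.27228/0.072503 = 10.608 rad/s.

10.6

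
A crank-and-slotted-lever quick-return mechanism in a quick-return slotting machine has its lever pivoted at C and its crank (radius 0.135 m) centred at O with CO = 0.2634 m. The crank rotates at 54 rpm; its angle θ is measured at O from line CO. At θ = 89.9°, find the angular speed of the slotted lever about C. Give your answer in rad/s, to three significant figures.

1.18

ω = 5.655 rad/s (from 54 rpm).
Crank pin A relative to C: A = (d + r cosθ, r sinθ); lever angle φ = atan2(r sinθ, d + r cosθ).
Differentiating tanφ: φ̇ = rω(d cosθ + r)/(d² + r² + 2dr cosθ).
d² + r² + 2dr cosθ = |CA|² = 0.0877287 m²;  d cosθ + r = +0.13546 m.
|ω_lever| = |0.135·5.655·+0.13546| / 0.0877287 = 1.1788 rad/s.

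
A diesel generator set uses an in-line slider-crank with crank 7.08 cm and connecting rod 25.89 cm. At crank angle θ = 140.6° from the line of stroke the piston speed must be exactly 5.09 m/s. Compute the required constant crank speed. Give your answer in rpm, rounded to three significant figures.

1380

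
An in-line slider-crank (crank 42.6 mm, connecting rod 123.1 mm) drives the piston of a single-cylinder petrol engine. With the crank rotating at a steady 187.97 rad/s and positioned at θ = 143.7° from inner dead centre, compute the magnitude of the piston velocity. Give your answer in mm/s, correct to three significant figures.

ω = 188 rad/s
For an in-line slider-crank, x = r cosθ + √(L² − r² sin²θ), so v = −rω sinθ·[1 + r cosθ/√(L² − r² sin²θ)].
With r = 0.0426 m, L = 0.1231 m, θ = 143.7°: √(L² − r² sin²θ) = 0.12049 m.
v = −0.0426·188·0.59201·[1 + 0.0426·-0.80593/0.12049] = -3.3898 m/s.
|v| = 3.3898 m/s = 3389.8 mm/s.

3390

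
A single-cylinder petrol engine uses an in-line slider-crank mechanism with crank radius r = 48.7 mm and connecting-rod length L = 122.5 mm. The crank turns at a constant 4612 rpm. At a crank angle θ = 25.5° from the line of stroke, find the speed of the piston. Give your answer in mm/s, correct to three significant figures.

ω = 2π·4612/60 = 483 rad/s
For an in-line slider-crank, x = r cosθ + √(L² − r² sin²θ), so v = −rω sinθ·[1 + r cosθ/√(L² − r² sin²θ)].
With r = 0.0487 m, L = 0.1225 m, θ = 25.5°: √(L² − r² sin²θ) = 0.12069 m.
v = −0.0487·483·0.43051·[1 + 0.0487·0.90259/0.12069] = -13.814 m/s.
|v| = 13.814 m/s = 13814 mm/s.

13800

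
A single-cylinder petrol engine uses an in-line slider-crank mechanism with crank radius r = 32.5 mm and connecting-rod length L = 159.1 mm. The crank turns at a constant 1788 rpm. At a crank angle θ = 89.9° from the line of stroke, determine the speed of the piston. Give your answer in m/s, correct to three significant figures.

ω = 2π·1788/60 = 187.2 rad/s
For an in-line slider-crank, x = r cosθ + √(L² − r² sin²θ), so v = −rω sinθ·[1 + r cosθ/√(L² − r² sin²θ)].
With r = 0.0325 m, L = 0.1591 m, θ = 89.9°: √(L² − r² sin²θ) = 0.15575 m.
v = −0.0325·187.2·1.00000·[1 + 0.0325·0.00175/0.15575] = -6.0875 m/s.
|v| = 6.0875 m/s.

6.09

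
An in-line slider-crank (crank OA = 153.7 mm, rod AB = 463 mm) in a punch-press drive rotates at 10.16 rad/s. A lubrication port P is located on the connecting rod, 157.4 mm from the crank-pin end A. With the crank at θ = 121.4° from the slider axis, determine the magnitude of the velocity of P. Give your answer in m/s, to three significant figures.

1.36

ω = 10.16 rad/s.  Crank-pin speed |V_A| = rω = 1.5616 m/s, perpendicular to OA.
Rod angle: sinφ = −(r/L) sinθ ⇒ φ = -16.460°; ω_rod = −rω cosθ/√(L²−r²sin²θ) = +1.8323 rad/s.
V_P = V_A + ω_rod × AP, with AP = 0.1574 m along the rod.
Components: V_Px = −rω sinθ − a·ω_rod·sinφ = -1.2512 m/s;  V_Py = rω cosθ + a·ω_rod·cosφ = -0.53701 m/s.
|V_P| = √(V_Px² + V_Py²) = 1.3616 m/s.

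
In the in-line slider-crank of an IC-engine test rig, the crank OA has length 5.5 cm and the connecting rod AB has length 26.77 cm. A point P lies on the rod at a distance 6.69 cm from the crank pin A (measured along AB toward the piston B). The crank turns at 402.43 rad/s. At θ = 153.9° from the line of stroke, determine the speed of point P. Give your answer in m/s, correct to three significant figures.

ω = 402.4 rad/s.  Crank-pin speed |V_A| = rω = 22.134 m/s, perpendicular to OA.
Rod angle: sinφ = −(r/L) sinθ ⇒ φ = -5.186°; ω_rod = −rω cosθ/√(L²−r²sin²θ) = +74.555 rad/s.
V_P = V_A + ω_rod × AP, with AP = 0.0669 m along the rod.
Components: V_Px = −rω sinθ − a·ω_rod·sinφ = -9.2866 m/s;  V_Py = rω cosθ + a·ω_rod·cosφ = -14.909 m/s.
|V_P| = √(V_Px² + V_Py²) = 17.565 m/s.

17.6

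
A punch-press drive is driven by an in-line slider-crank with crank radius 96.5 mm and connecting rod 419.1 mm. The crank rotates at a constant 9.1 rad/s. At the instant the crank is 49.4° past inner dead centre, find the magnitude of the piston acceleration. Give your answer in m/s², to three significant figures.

4.94

ω = 9.1 rad/s
x(θ) = r cosθ + √(L² − r² sin²θ); with ω constant, a = ω²·d²x/dθ².
d²x/dθ² = −r cosθ − r²(cos2θ)/√u − r⁴ sin²2θ/(4u^{3/2}),  u = L² − r² sin²θ = 0.170276 m².
Substituting r = 0.0965 m, L = 0.4191 m, θ = 49.4°: d²x/dθ² = -0.059649 m.
a = ω²·d²x/dθ² = (9.1)²·(-0.059649) = -4.9395 m/s²;  |a| = 4.9395 m/s².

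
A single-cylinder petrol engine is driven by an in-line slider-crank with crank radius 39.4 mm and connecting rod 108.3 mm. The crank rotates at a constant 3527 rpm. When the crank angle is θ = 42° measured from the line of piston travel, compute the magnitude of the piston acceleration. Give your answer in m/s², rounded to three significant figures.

ω = 2π·3527/60 = 369.3 rad/s
x(θ) = r cosθ + √(L² − r² sin²θ); with ω constant, a = ω²·d²x/dθ².
d²x/dθ² = −r cosθ − r²(cos2θ)/√u − r⁴ sin²2θ/(4u^{3/2}),  u = L² − r² sin²θ = 0.0110338 m².
Substituting r = 0.0394 m, L = 0.1083 m, θ = 42°: d²x/dθ² = -0.031339 m.
a = ω²·d²x/dθ² = (369.3)²·(-0.031339) = -4275.1 m/s²;  |a| = 4275.1 m/s².

4280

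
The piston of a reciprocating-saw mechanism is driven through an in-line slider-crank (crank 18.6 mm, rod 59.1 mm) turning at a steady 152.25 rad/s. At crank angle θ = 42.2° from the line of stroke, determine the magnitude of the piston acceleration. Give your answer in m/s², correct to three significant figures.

ω = 152.2 rad/s
x(θ) = r cosθ + √(L² − r² sin²θ); with ω constant, a = ω²·d²x/dθ².
d²x/dθ² = −r cosθ − r²(cos2θ)/√u − r⁴ sin²2θ/(4u^{3/2}),  u = L² − r² sin²θ = 0.00333671 m².
Substituting r = 0.0186 m, L = 0.0591 m, θ = 42.2°: d²x/dθ² = -0.014517 m.
a = ω²·d²x/dθ² = (152.2)²·(-0.014517) = -336.51 m/s²;  |a| = 336.51 m/s².

337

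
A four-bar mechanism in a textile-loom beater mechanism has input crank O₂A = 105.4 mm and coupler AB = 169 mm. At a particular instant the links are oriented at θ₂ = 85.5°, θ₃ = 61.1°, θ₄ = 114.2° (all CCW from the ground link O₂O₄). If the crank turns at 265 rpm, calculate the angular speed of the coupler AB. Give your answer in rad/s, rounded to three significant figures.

10.4

ω₂ = 27.75 rad/s (from 265 rpm).
Differentiating the loop-closure r₂e^{iθ₂}+r₃e^{iθ₃}=r₁+r₄e^{iθ₄} gives r₂ω₂e^{iθ₂}+r₃ω₃e^{iθ₃}=r₄ω₄e^{iθ₄}.
Eliminating the other unknown: ω₃ = r₂ω₂ sin(θ₄−θ₂) / [r₃ sin(θ₃−θ₄)].
Numerator sine = +0.48022; denominator sine = -0.79968.
Result = 0.1054·27.75·(+0.48022) / (0.169·(-0.79968)) = -10.393 rad/s; magnitude 10.393 rad/s.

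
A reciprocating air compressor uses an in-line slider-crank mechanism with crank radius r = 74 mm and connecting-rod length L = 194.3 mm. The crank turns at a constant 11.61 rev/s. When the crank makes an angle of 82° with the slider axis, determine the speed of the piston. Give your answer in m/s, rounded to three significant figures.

5.65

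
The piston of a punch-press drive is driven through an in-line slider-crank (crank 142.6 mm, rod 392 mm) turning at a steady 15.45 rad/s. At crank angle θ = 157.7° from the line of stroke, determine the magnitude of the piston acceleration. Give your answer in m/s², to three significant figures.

22.4

ω = 15.45 rad/s
x(θ) = r cosθ + √(L² − r² sin²θ); with ω constant, a = ω²·d²x/dθ².
d²x/dθ² = −r cosθ − r²(cos2θ)/√u − r⁴ sin²2θ/(4u^{3/2}),  u = L² − r² sin²θ = 0.150736 m².
Substituting r = 0.1426 m, L = 0.392 m, θ = 157.7°: d²x/dθ² = +0.093771 m.
a = ω²·d²x/dθ² = (15.45)²·(+0.093771) = +22.383 m/s²;  |a| = 22.383 m/s².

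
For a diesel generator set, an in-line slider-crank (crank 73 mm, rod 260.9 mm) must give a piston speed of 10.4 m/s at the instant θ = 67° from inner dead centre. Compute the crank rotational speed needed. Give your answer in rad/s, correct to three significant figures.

For an in-line slider-crank, |v_piston| = rω|sinθ|·[1 + r cosθ/√(L² − r² sin²θ)].
With r = 0.073 m, L = 0.2609 m, θ = 67°: the bracketed kinematic factor |dx/dθ| = 0.0748 m.
ω = v/|dx/dθ| = 10.4/0.0748 = 139.04 rad/s.

139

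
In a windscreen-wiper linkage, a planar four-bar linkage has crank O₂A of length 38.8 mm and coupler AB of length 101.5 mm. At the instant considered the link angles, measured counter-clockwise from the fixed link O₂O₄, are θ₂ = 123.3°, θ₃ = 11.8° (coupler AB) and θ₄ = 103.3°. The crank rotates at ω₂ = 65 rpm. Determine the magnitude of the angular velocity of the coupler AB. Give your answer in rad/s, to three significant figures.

ω₂ = 6.807 rad/s (from 65 rpm).
Differentiating the loop-closure r₂e^{iθ₂}+r₃e^{iθ₃}=r₁+r₄e^{iθ₄} gives r₂ω₂e^{iθ₂}+r₃ω₃e^{iθ₃}=r₄ω₄e^{iθ₄}.
Eliminating the other unknown: ω₃ = r₂ω₂ sin(θ₄−θ₂) / [r₃ sin(θ₃−θ₄)].
Numerator sine = -0.34202; denominator sine = -0.99966.
Result = 0.0388·6.807·(-0.34202) / (0.1015·(-0.99966)) = +0.89024 rad/s; magnitude 0.89024 rad/s.

0.890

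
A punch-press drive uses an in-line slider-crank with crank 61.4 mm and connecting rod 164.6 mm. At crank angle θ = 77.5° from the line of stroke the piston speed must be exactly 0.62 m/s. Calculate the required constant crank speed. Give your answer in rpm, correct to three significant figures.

90.9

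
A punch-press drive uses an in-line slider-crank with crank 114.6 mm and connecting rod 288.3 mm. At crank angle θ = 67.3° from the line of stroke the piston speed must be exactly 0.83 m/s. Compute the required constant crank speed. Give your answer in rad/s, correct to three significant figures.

6.74

For an in-line slider-crank, |v_piston| = rω|sinθ|·[1 + r cosθ/√(L² − r² sin²θ)].
With r = 0.1146 m, L = 0.2883 m, θ = 67.3°: the bracketed kinematic factor |dx/dθ| = 0.12316 m.
ω = v/|dx/dθ| = 0.83/0.12316 = 6.7395 rad/s.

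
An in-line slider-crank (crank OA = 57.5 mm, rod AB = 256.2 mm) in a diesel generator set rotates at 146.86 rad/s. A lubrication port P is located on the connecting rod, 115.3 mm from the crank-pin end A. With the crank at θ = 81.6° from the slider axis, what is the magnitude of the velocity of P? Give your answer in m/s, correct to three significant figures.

8.51

ω = 146.9 rad/s.  Crank-pin speed |V_A| = rω = 8.4445 m/s, perpendicular to OA.
Rod angle: sinφ = −(r/L) sinθ ⇒ φ = -12.828°; ω_rod = −rω cosθ/√(L²−r²sin²θ) = -4.9382 rad/s.
V_P = V_A + ω_rod × AP, with AP = 0.1153 m along the rod.
Components: V_Px = −rω sinθ − a·ω_rod·sinφ = -8.4803 m/s;  V_Py = rω cosθ + a·ω_rod·cosφ = +0.67843 m/s.
|V_P| = √(V_Px² + V_Py²) = 8.5074 m/s.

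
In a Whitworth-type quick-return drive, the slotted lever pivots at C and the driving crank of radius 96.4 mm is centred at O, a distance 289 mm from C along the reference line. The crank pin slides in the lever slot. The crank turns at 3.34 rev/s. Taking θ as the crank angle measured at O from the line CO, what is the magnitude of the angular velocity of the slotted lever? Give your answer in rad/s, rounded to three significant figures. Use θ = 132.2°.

3.57

ω = 20.99 rad/s (from 3.34 rev/s).
Crank pin A relative to C: A = (d + r cosθ, r sinθ); lever angle φ = atan2(r sinθ, d + r cosθ).
Differentiating tanφ: φ̇ = rω(d cosθ + r)/(d² + r² + 2dr cosθ).
d² + r² + 2dr cosθ = |CA|² = 0.0553862 m²;  d cosθ + r = -0.097727 m.
|ω_lever| = |0.0964·20.99·-0.097727| / 0.0553862 = 3.5696 rad/s.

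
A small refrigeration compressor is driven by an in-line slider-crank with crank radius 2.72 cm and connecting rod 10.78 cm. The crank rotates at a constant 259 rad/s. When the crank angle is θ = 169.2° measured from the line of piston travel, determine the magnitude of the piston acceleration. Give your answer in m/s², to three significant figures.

1360

ω = 259 rad/s
x(θ) = r cosθ + √(L² − r² sin²θ); with ω constant, a = ω²·d²x/dθ².
d²x/dθ² = −r cosθ − r²(cos2θ)/√u − r⁴ sin²2θ/(4u^{3/2}),  u = L² − r² sin²θ = 0.0115949 m².
Substituting r = 0.0272 m, L = 0.1078 m, θ = 169.2°: d²x/dθ² = +0.020315 m.
a = ω²·d²x/dθ² = (259)²·(+0.020315) = +1362.8 m/s²;  |a| = 1362.8 m/s².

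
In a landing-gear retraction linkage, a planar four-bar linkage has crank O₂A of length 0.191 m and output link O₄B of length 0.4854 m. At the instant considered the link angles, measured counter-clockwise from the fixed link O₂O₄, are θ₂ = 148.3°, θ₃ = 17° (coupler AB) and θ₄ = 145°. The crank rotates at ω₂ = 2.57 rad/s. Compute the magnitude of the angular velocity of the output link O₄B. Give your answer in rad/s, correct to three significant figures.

0.964

ω₂ = 2.57 rad/s
Differentiating the loop-closure r₂e^{iθ₂}+r₃e^{iθ₃}=r₁+r₄e^{iθ₄} gives r₂ω₂e^{iθ₂}+r₃ω₃e^{iθ₃}=r₄ω₄e^{iθ₄}.
Eliminating the other unknown: ω₄ = r₂ω₂ sin(θ₂−θ₃) / [r₄ sin(θ₄−θ₃)].
Numerator sine = +0.75126; denominator sine = +0.78801.
Result = 0.191·2.57·(+0.75126) / (0.4854·(+0.78801)) = +0.96411 rad/s; magnitude 0.96411 rad/s.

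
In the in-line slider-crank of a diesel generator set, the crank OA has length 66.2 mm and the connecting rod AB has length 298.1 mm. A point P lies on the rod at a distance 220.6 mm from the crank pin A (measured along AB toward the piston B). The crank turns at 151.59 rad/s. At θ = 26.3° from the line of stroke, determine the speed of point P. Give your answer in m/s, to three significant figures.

5.61

ω = 151.6 rad/s.  Crank-pin speed |V_A| = rω = 10.035 m/s, perpendicular to OA.
Rod angle: sinφ = −(r/L) sinθ ⇒ φ = -5.647°; ω_rod = −rω cosθ/√(L²−r²sin²θ) = -30.327 rad/s.
V_P = V_A + ω_rod × AP, with AP = 0.2206 m along the rod.
Components: V_Px = −rω sinθ − a·ω_rod·sinφ = -5.1046 m/s;  V_Py = rω cosθ + a·ω_rod·cosφ = +2.3389 m/s.
|V_P| = √(V_Px² + V_Py²) = 5.6149 m/s.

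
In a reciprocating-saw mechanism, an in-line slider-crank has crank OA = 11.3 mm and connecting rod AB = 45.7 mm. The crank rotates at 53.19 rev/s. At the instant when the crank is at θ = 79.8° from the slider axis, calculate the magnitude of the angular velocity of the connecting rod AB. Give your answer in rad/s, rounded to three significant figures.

15.1

ω = 334.2 rad/s (converted from 53.19 rev/s).
The rod makes angle φ with the slider axis where L sinφ = r sinθ; differentiating, L cosφ·φ̇ = r ω cosθ.
L cosφ = √(L² − r² sin²θ) = 0.044326 m.
|ω_rod| = r ω |cosθ| / √(L² − r² sin²θ) = 0.0113·334.2·0.17708/0.044326 = 15.087 rad/s.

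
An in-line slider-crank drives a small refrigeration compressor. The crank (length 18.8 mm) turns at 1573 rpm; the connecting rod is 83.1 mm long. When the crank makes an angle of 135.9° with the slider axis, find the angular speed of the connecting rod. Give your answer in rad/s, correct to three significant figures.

27.1

ω = 164.7 rad/s (converted from 1573 rpm).
The rod makes angle φ with the slider axis where L sinφ = r sinθ; differentiating, L cosφ·φ̇ = r ω cosθ.
L cosφ = √(L² − r² sin²θ) = 0.082064 m.
|ω_rod| = r ω |cosθ| / √(L² − r² sin²θ) = 0.0188·164.7·0.71813/0.082064 = 27.1 rad/s.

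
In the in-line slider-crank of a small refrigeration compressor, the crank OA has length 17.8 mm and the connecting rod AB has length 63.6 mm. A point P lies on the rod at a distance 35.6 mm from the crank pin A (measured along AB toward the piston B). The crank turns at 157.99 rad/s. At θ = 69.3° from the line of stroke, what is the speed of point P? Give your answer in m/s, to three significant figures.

2.82

ω = 158 rad/s.  Crank-pin speed |V_A| = rω = 2.8122 m/s, perpendicular to OA.
Rod angle: sinφ = −(r/L) sinθ ⇒ φ = -15.177°; ω_rod = −rω cosθ/√(L²−r²sin²θ) = -16.195 rad/s.
V_P = V_A + ω_rod × AP, with AP = 0.0356 m along the rod.
Components: V_Px = −rω sinθ − a·ω_rod·sinφ = -2.7816 m/s;  V_Py = rω cosθ + a·ω_rod·cosφ = +0.43763 m/s.
|V_P| = √(V_Px² + V_Py²) = 2.8158 m/s.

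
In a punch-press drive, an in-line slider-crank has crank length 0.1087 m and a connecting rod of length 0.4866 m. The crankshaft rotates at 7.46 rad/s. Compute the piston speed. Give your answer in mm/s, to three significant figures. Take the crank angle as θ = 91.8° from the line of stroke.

805

ω = 7.46 rad/s
For an in-line slider-crank, x = r cosθ + √(L² − r² sin²θ), so v = −rω sinθ·[1 + r cosθ/√(L² − r² sin²θ)].
With r = 0.1087 m, L = 0.4866 m, θ = 91.8°: √(L² − r² sin²θ) = 0.47432 m.
v = −0.1087·7.46·0.99951·[1 + 0.1087·-0.03141/0.47432] = -0.80467 m/s.
|v| = 0.80467 m/s = 804.67 mm/s.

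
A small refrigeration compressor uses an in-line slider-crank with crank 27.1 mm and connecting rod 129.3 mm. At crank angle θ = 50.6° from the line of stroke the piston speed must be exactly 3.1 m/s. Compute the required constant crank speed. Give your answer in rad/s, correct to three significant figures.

130

For an in-line slider-crank, |v_piston| = rω|sinθ|·[1 + r cosθ/√(L² − r² sin²θ)].
With r = 0.0271 m, L = 0.1293 m, θ = 50.6°: the bracketed kinematic factor |dx/dθ| = 0.023764 m.
ω = v/|dx/dθ| = 3.1/0.023764 = 130.45 rad/s.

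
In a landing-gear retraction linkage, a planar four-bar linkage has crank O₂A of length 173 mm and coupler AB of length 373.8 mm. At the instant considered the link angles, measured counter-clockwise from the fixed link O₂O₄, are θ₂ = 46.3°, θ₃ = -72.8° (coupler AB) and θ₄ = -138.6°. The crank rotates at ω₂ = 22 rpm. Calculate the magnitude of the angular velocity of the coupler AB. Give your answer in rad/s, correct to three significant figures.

ω₂ = 2.304 rad/s (from 22 rpm).
Differentiating the loop-closure r₂e^{iθ₂}+r₃e^{iθ₃}=r₁+r₄e^{iθ₄} gives r₂ω₂e^{iθ₂}+r₃ω₃e^{iθ₃}=r₄ω₄e^{iθ₄}.
Eliminating the other unknown: ω₃ = r₂ω₂ sin(θ₄−θ₂) / [r₃ sin(θ₃−θ₄)].
Numerator sine = +0.08542; denominator sine = +0.91212.
Result = 0.173·2.304·(+0.08542) / (0.3738·(+0.91212)) = +0.09985 rad/s; magnitude 0.09985 rad/s.

0.0999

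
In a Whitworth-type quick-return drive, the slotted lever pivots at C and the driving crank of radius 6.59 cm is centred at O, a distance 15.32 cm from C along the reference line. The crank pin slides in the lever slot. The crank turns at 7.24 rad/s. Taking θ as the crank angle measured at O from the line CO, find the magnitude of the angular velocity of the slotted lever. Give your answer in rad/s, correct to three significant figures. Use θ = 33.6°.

ω = 7.24 rad/s
Crank pin A relative to C: A = (d + r cosθ, r sinθ); lever angle φ = atan2(r sinθ, d + r cosθ).
Differentiating tanφ: φ̇ = rω(d cosθ + r)/(d² + r² + 2dr cosθ).
d² + r² + 2dr cosθ = |CA|² = 0.0446312 m²;  d cosθ + r = +0.1935 m.
|ω_lever| = |0.0659·7.24·+0.1935| / 0.0446312 = 2.0686 rad/s.

2.07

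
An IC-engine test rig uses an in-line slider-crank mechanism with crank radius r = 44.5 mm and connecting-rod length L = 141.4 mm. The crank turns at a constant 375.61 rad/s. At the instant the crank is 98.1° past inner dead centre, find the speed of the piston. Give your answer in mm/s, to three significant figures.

ω = 375.6 rad/s
For an in-line slider-crank, x = r cosθ + √(L² − r² sin²θ), so v = −rω sinθ·[1 + r cosθ/√(L² − r² sin²θ)].
With r = 0.0445 m, L = 0.1414 m, θ = 98.1°: √(L² − r² sin²θ) = 0.13436 m.
v = −0.0445·375.6·0.99002·[1 + 0.0445·-0.14090/0.13436] = -15.776 m/s.
|v| = 15.776 m/s = 15776 mm/s.

15800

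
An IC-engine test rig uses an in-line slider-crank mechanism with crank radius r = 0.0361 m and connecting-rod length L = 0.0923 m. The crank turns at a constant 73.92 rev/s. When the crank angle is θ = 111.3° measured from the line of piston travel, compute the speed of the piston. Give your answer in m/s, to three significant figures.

13.2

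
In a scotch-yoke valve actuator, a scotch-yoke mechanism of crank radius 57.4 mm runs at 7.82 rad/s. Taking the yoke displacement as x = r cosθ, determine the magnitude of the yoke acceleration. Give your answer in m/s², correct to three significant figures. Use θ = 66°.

1.43

ω = 7.82 rad/s
x = r cosθ ⇒ ẍ = −rω² cosθ (ω constant).
|a| = rω²|cosθ| = 0.0574·(7.82)²·|cos 66°| = 1.4277 m/s².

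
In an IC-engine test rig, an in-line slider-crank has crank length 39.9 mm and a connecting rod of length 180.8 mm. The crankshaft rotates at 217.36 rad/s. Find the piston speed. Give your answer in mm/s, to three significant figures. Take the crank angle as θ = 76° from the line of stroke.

ω = 217.4 rad/s
For an in-line slider-crank, x = r cosθ + √(L² − r² sin²θ), so v = −rω sinθ·[1 + r cosθ/√(L² − r² sin²θ)].
With r = 0.0399 m, L = 0.1808 m, θ = 76°: √(L² − r² sin²θ) = 0.17661 m.
v = −0.0399·217.4·0.97030·[1 + 0.0399·0.24192/0.17661] = -8.875 m/s.
|v| = 8.875 m/s = 8875 mm/s.

8870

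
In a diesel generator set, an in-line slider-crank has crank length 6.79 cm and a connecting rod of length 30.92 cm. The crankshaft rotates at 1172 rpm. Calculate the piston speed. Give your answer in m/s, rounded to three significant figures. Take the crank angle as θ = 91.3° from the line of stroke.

ω = 2π·1172/60 = 122.7 rad/s
For an in-line slider-crank, x = r cosθ + √(L² − r² sin²θ), so v = −rω sinθ·[1 + r cosθ/√(L² − r² sin²θ)].
With r = 0.0679 m, L = 0.3092 m, θ = 91.3°: √(L² − r² sin²θ) = 0.30166 m.
v = −0.0679·122.7·0.99974·[1 + 0.0679·-0.02269/0.30166] = -8.2888 m/s.
|v| = 8.2888 m/s.

8.29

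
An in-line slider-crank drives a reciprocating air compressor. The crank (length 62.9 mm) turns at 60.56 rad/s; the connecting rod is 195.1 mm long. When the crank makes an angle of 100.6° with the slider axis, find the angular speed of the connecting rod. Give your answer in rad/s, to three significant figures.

3.79

ω = 60.56 rad/s
The rod makes angle φ with the slider axis where L sinφ = r sinθ; differentiating, L cosφ·φ̇ = r ω cosθ.
L cosφ = √(L² − r² sin²θ) = 0.18504 m.
|ω_rod| = r ω |cosθ| / √(L² − r² sin²θ) = 0.0629·60.56·0.18395/0.18504 = 3.7867 rad/s.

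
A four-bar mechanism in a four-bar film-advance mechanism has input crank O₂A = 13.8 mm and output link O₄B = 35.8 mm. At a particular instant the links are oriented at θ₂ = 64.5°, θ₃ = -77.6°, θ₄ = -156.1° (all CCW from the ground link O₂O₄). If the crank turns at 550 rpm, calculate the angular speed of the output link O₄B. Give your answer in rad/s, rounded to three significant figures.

13.9

ω₂ = 57.6 rad/s (from 550 rpm).
Differentiating the loop-closure r₂e^{iθ₂}+r₃e^{iθ₃}=r₁+r₄e^{iθ₄} gives r₂ω₂e^{iθ₂}+r₃ω₃e^{iθ₃}=r₄ω₄e^{iθ₄}.
Eliminating the other unknown: ω₄ = r₂ω₂ sin(θ₂−θ₃) / [r₄ sin(θ₄−θ₃)].
Numerator sine = +0.61429; denominator sine = -0.97992.
Result = 0.0138·57.6·(+0.61429) / (0.0358·(-0.97992)) = -13.918 rad/s; magnitude 13.918 rad/s.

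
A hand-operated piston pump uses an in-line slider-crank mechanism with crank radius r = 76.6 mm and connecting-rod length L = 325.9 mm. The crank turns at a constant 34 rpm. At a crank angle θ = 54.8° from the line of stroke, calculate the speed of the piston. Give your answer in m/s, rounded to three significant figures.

ω = 2π·34/60 = 3.56 rad/s
For an in-line slider-crank, x = r cosθ + √(L² − r² sin²θ), so v = −rω sinθ·[1 + r cosθ/√(L² − r² sin²θ)].
With r = 0.0766 m, L = 0.3259 m, θ = 54.8°: √(L² − r² sin²θ) = 0.31983 m.
v = −0.0766·3.56·0.81714·[1 + 0.0766·0.57643/0.31983] = -0.25363 m/s.
|v| = 0.25363 m/s.

0.254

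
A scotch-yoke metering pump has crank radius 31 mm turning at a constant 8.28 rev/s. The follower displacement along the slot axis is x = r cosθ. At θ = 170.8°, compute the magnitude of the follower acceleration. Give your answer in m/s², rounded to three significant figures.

82.8

ω = 52.02 rad/s (from 8.28 rev/s).
x = r cosθ ⇒ ẍ = −rω² cosθ (ω constant).
|a| = rω²|cosθ| = 0.031·(52.02)²·|cos 170.8°| = 82.825 m/s².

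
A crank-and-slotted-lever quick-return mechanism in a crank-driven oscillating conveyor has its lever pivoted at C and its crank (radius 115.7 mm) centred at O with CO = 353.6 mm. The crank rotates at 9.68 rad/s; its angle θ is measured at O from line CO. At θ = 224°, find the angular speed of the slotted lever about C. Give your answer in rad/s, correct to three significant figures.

1.95

ω = 9.68 rad/s
Crank pin A relative to C: A = (d + r cosθ, r sinθ); lever angle φ = atan2(r sinθ, d + r cosθ).
Differentiating tanφ: φ̇ = rω(d cosθ + r)/(d² + r² + 2dr cosθ).
d² + r² + 2dr cosθ = |CA|² = 0.0795609 m²;  d cosθ + r = -0.13866 m.
|ω_lever| = |0.1157·9.68·-0.13866| / 0.0795609 = 1.9519 rad/s.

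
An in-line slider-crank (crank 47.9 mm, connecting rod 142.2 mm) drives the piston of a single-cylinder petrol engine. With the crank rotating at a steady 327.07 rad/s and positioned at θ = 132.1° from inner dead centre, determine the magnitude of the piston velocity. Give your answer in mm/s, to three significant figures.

8910

ω = 327.1 rad/s
For an in-line slider-crank, x = r cosθ + √(L² − r² sin²θ), so v = −rω sinθ·[1 + r cosθ/√(L² − r² sin²θ)].
With r = 0.0479 m, L = 0.1422 m, θ = 132.1°: √(L² − r² sin²θ) = 0.13769 m.
v = −0.0479·327.1·0.74198·[1 + 0.0479·-0.67043/0.13769] = -8.9131 m/s.
|v| = 8.9131 m/s = 8913.1 mm/s.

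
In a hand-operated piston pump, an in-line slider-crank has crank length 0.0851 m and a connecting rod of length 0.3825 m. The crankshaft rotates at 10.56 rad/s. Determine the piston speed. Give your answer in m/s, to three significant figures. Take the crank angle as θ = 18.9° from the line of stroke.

0.353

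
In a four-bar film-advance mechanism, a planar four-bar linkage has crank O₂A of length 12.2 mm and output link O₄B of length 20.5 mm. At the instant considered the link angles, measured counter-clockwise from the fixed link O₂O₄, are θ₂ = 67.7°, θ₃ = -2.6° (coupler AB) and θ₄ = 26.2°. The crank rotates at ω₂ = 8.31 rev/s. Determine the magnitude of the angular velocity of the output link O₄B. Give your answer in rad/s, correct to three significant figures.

60.7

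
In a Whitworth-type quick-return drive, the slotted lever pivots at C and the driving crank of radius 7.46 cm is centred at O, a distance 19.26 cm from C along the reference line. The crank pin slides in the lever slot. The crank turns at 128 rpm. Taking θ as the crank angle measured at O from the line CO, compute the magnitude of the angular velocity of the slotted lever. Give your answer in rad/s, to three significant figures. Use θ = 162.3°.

7.12

ω = 13.4 rad/s (from 128 rpm).
Crank pin A relative to C: A = (d + r cosθ, r sinθ); lever angle φ = atan2(r sinθ, d + r cosθ).
Differentiating tanφ: φ̇ = rω(d cosθ + r)/(d² + r² + 2dr cosθ).
d² + r² + 2dr cosθ = |CA|² = 0.0152843 m²;  d cosθ + r = -0.10888 m.
|ω_lever| = |0.0746·13.4·-0.10888| / 0.0152843 = 7.1234 rad/s.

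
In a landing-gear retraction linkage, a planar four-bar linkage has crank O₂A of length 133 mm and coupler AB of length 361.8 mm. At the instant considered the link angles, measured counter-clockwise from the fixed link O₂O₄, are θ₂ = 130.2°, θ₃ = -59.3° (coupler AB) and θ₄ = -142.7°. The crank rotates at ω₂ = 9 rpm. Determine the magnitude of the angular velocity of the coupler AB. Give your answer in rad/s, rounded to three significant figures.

ω₂ = 0.9425 rad/s (from 9 rpm).
Differentiating the loop-closure r₂e^{iθ₂}+r₃e^{iθ₃}=r₁+r₄e^{iθ₄} gives r₂ω₂e^{iθ₂}+r₃ω₃e^{iθ₃}=r₄ω₄e^{iθ₄}.
Eliminating the other unknown: ω₃ = r₂ω₂ sin(θ₄−θ₂) / [r₃ sin(θ₃−θ₄)].
Numerator sine = +0.99872; denominator sine = +0.99337.
Result = 0.133·0.9425·(+0.99872) / (0.3618·(+0.99337)) = +0.34833 rad/s; magnitude 0.34833 rad/s.

0.348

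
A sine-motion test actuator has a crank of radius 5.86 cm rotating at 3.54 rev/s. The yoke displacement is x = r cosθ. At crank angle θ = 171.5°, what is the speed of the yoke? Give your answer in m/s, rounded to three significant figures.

ω = 22.24 rad/s (from 3.54 rev/s).
x = r cosθ ⇒ ẋ = −rω sinθ.
|v| = rω|sinθ| = 0.0586·22.24·|sin 171.5°| = 0.19266 m/s.

0.193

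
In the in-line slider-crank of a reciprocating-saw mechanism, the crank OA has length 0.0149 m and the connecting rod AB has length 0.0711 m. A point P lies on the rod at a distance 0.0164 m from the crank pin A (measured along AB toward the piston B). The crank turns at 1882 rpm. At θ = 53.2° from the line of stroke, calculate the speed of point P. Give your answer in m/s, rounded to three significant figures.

2.77

ω = 197.1 rad/s.  Crank-pin speed |V_A| = rω = 2.9365 m/s, perpendicular to OA.
Rod angle: sinφ = −(r/L) sinθ ⇒ φ = -9.660°; ω_rod = −rω cosθ/√(L²−r²sin²θ) = -25.096 rad/s.
V_P = V_A + ω_rod × AP, with AP = 0.0164 m along the rod.
Components: V_Px = −rω sinθ − a·ω_rod·sinφ = -2.4204 m/s;  V_Py = rω cosθ + a·ω_rod·cosφ = +1.3533 m/s.
|V_P| = √(V_Px² + V_Py²) = 2.7731 m/s.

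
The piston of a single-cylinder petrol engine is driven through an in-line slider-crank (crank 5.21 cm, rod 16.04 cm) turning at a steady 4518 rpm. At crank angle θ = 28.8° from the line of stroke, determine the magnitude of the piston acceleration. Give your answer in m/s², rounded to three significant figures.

ω = 2π·4518/60 = 473.1 rad/s
x(θ) = r cosθ + √(L² − r² sin²θ); with ω constant, a = ω²·d²x/dθ².
d²x/dθ² = −r cosθ − r²(cos2θ)/√u − r⁴ sin²2θ/(4u^{3/2}),  u = L² − r² sin²θ = 0.0250982 m².
Substituting r = 0.0521 m, L = 0.1604 m, θ = 28.8°: d²x/dθ² = -0.055167 m.
a = ω²·d²x/dθ² = (473.1)²·(-0.055167) = -12349 m/s²;  |a| = 12349 m/s².

12300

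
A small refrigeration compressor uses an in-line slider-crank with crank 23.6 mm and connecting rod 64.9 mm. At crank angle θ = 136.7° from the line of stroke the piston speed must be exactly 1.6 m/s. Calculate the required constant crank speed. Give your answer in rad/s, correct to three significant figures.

136

For an in-line slider-crank, |v_piston| = rω|sinθ|·[1 + r cosθ/√(L² − r² sin²θ)].
With r = 0.0236 m, L = 0.0649 m, θ = 136.7°: the bracketed kinematic factor |dx/dθ| = 0.011762 m.
ω = v/|dx/dθ| = 1.6/0.011762 = 136.03 rad/s.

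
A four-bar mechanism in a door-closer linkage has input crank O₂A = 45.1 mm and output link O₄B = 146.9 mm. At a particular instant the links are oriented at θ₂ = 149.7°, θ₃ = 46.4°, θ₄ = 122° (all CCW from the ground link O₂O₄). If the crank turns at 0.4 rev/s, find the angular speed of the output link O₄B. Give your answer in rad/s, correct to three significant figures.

0.775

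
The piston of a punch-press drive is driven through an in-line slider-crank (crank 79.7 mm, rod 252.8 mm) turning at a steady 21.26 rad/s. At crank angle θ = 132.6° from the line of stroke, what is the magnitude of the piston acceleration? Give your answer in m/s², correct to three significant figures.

25.1

ω = 21.26 rad/s
x(θ) = r cosθ + √(L² − r² sin²θ); with ω constant, a = ω²·d²x/dθ².
d²x/dθ² = −r cosθ − r²(cos2θ)/√u − r⁴ sin²2θ/(4u^{3/2}),  u = L² − r² sin²θ = 0.060466 m².
Substituting r = 0.0797 m, L = 0.2528 m, θ = 132.6°: d²x/dθ² = +0.055435 m.
a = ω²·d²x/dθ² = (21.26)²·(+0.055435) = +25.056 m/s²;  |a| = 25.056 m/s².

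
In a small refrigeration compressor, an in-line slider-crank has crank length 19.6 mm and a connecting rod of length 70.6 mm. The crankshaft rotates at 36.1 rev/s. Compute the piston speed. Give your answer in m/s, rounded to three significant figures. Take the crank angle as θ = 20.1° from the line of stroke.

1.93

ω = 2π·36.1 = 226.8 rad/s
For an in-line slider-crank, x = r cosθ + √(L² − r² sin²θ), so v = −rω sinθ·[1 + r cosθ/√(L² − r² sin²θ)].
With r = 0.0196 m, L = 0.0706 m, θ = 20.1°: √(L² − r² sin²θ) = 0.070278 m.
v = −0.0196·226.8·0.34366·[1 + 0.0196·0.93909/0.070278] = -1.928 m/s.
|v| = 1.928 m/s.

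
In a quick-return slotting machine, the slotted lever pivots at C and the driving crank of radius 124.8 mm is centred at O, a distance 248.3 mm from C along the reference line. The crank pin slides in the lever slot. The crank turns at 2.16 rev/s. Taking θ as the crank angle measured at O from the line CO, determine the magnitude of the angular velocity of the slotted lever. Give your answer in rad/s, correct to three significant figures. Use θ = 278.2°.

ω = 13.57 rad/s (from 2.16 rev/s).
Crank pin A relative to C: A = (d + r cosθ, r sinθ); lever angle φ = atan2(r sinθ, d + r cosθ).
Differentiating tanφ: φ̇ = rω(d cosθ + r)/(d² + r² + 2dr cosθ).
d² + r² + 2dr cosθ = |CA|² = 0.0860675 m²;  d cosθ + r = +0.16021 m.
|ω_lever| = |0.1248·13.57·+0.16021| / 0.0860675 = 3.1529 rad/s.

3.15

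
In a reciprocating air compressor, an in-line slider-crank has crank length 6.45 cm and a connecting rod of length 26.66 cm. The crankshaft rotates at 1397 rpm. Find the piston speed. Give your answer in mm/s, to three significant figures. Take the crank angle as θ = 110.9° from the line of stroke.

8030

ω = 2π·1397/60 = 146.3 rad/s
For an in-line slider-crank, x = r cosθ + √(L² − r² sin²θ), so v = −rω sinθ·[1 + r cosθ/√(L² − r² sin²θ)].
With r = 0.0645 m, L = 0.2666 m, θ = 110.9°: √(L² − r² sin²θ) = 0.2597 m.
v = −0.0645·146.3·0.93420·[1 + 0.0645·-0.35674/0.2597] = -8.0341 m/s.
|v| = 8.0341 m/s = 8034.1 mm/s.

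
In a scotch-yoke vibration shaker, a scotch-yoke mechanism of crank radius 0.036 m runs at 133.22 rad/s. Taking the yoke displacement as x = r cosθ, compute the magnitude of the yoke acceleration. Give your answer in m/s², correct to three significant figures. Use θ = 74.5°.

171

ω = 133.2 rad/s
x = r cosθ ⇒ ẍ = −rω² cosθ (ω constant).
|a| = rω²|cosθ| = 0.036·(133.2)²·|cos 74.5°| = 170.74 m/s².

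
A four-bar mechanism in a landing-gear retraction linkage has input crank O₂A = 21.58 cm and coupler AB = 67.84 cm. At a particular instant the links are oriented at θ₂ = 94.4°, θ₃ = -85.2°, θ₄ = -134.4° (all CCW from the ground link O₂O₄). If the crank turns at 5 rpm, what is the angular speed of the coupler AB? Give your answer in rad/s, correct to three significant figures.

0.166

ω₂ = 0.5236 rad/s (from 5 rpm).
Differentiating the loop-closure r₂e^{iθ₂}+r₃e^{iθ₃}=r₁+r₄e^{iθ₄} gives r₂ω₂e^{iθ₂}+r₃ω₃e^{iθ₃}=r₄ω₄e^{iθ₄}.
Eliminating the other unknown: ω₃ = r₂ω₂ sin(θ₄−θ₂) / [r₃ sin(θ₃−θ₄)].
Numerator sine = +0.75241; denominator sine = +0.75700.
Result = 0.2158·0.5236·(+0.75241) / (0.6784·(+0.75700)) = +0.16555 rad/s; magnitude 0.16555 rad/s.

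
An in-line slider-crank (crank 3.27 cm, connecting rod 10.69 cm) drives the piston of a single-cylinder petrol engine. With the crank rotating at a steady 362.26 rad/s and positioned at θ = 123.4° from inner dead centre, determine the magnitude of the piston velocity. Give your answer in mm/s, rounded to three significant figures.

8170

ω = 362.3 rad/s
For an in-line slider-crank, x = r cosθ + √(L² − r² sin²θ), so v = −rω sinθ·[1 + r cosθ/√(L² − r² sin²θ)].
With r = 0.0327 m, L = 0.1069 m, θ = 123.4°: √(L² − r² sin²θ) = 0.10336 m.
v = −0.0327·362.3·0.83485·[1 + 0.0327·-0.55048/0.10336] = -8.1671 m/s.
|v| = 8.1671 m/s = 8167.1 mm/s.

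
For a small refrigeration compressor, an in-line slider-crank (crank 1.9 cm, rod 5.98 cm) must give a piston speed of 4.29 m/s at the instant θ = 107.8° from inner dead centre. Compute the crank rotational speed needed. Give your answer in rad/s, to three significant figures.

For an in-line slider-crank, |v_piston| = rω|sinθ|·[1 + r cosθ/√(L² − r² sin²θ)].
With r = 0.019 m, L = 0.0598 m, θ = 107.8°: the bracketed kinematic factor |dx/dθ| = 0.016247 m.
ω = v/|dx/dθ| = 4.29/0.016247 = 264.05 rad/s.

264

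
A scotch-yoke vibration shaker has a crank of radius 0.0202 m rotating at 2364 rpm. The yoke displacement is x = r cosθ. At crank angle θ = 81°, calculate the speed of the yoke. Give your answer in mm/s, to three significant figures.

4940

ω = 247.6 rad/s (from 2364 rpm).
x = r cosθ ⇒ ẋ = −rω sinθ.
|v| = rω|sinθ| = 0.0202·247.6·|sin 81°| = 4.9391 m/s = 4939.1 mm/s.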